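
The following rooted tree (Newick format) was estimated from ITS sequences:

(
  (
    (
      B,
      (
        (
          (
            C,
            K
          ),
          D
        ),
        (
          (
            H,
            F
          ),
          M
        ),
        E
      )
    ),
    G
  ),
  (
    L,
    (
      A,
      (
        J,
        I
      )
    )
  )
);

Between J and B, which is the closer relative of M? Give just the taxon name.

The MRCA of M and B subtends (B,(((C,K),D),((H,F),M),E)) (8 taxa).
The MRCA of M and J is the root, subtending the entire tree (13 taxa).
The first is nested inside the second, so M shares a more recent common ancestor with B.

B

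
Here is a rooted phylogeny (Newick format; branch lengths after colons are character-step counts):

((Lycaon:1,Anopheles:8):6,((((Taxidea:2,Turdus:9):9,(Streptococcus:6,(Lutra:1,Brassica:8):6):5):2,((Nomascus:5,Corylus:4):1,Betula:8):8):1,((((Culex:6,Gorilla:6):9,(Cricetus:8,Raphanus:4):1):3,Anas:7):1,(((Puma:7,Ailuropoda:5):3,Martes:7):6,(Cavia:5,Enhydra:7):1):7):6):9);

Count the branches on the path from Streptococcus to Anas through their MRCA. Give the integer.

The MRCA of Streptococcus and Anas is the node subtending ((((Taxidea,Turdus),(Streptococcus,(Lutra,Brassica))),((Nomascus,Corylus),Betula)),((((Culex,Gorilla),(Cricetus,Raphanus)),Anas),(((Puma,Ailuropoda),Martes),(Cavia,Enhydra)))).
From Streptococcus up to that node: 4 branches. From Anas up to the same node: 3 branches. Total: 4 + 3 = 7.

7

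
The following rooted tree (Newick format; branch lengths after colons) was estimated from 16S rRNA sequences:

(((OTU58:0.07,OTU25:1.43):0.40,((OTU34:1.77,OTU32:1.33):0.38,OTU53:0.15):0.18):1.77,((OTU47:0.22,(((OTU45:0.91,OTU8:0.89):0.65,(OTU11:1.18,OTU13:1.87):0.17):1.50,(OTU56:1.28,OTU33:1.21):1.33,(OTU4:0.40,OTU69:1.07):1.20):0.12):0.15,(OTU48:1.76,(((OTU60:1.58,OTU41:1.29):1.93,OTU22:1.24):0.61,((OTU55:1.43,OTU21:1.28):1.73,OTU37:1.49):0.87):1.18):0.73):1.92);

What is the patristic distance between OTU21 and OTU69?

8.33

The path runs OTU21 → … → MRCA → … → OTU69; the MRCA is the node subtending ((OTU47,(((OTU45,OTU8),(OTU11,OTU13)),(OTU56,OTU33),(OTU4,OTU69))),(OTU48,(((OTU60,OTU41),OTU22),((OTU55,OTU21),OTU37)))).
Branch lengths along that path: 1.28 + 1.73 + 0.87 + 1.18 + 0.73 + 0.15 + 0.12 + 1.20 + 1.07 = 8.33.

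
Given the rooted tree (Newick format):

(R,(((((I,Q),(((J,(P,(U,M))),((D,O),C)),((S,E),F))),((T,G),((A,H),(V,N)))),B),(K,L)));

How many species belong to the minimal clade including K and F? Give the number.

The MRCA of K and F is the node subtending (((((I,Q),(((J,(P,(U,M))),((D,O),C)),((S,E),F))),((T,G),((A,H),(V,N)))),B),(K,L)).
That clade contains 21 terminal taxa: A, B, C, D, E, F, G, H, I, J, K, L, M, N, O, P, Q, S, T, U, V.

21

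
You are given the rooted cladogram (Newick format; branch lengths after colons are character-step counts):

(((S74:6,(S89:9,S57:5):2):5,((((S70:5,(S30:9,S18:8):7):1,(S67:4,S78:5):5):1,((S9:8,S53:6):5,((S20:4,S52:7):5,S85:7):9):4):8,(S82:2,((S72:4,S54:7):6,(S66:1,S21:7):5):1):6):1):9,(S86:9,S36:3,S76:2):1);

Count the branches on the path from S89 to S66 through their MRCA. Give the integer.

The MRCA of S89 and S66 is the node subtending ((S74,(S89,S57)),((((S70,(S30,S18)),(S67,S78)),((S9,S53),((S20,S52),S85))),(S82,((S72,S54),(S66,S21))))).
From S89 up to that node: 3 branches. From S66 up to the same node: 5 branches. Total: 3 + 5 = 8.

8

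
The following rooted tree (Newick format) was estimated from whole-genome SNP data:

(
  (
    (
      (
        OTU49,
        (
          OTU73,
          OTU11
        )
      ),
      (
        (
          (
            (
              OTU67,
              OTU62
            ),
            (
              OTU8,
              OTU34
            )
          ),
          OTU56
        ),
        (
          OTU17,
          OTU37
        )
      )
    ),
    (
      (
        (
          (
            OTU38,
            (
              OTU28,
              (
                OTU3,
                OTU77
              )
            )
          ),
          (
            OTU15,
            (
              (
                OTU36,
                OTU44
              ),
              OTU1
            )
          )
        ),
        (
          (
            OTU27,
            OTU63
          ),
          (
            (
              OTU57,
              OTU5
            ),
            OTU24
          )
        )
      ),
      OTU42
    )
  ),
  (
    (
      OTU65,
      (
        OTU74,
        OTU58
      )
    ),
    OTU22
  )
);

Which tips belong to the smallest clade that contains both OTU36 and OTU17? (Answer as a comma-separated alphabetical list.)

OTU1, OTU11, OTU15, OTU17, OTU24, OTU27, OTU28, OTU3, OTU34, OTU36, OTU37, OTU38, OTU42, OTU44, OTU49, OTU5, OTU56, OTU57, OTU62, OTU63, OTU67, OTU73, OTU77, OTU8

Tracing OTU36: it sits inside (OTU36,OTU44).
Tracing OTU17: it sits inside (OTU17,OTU37).
The smallest clade enclosing both is (((OTU49,(OTU73,OTU11)),((((OTU67,OTU62),(OTU8,OTU34)),OTU56),(OTU17,OTU37))),((((OTU38,(OTU28,(OTU3,OTU77))),(OTU15,((OTU36,OTU44),OTU1))),((OTU27,OTU63),((OTU57,OTU5),OTU24))),OTU42)); the answer is its 24 terminal taxa in alphabetical order.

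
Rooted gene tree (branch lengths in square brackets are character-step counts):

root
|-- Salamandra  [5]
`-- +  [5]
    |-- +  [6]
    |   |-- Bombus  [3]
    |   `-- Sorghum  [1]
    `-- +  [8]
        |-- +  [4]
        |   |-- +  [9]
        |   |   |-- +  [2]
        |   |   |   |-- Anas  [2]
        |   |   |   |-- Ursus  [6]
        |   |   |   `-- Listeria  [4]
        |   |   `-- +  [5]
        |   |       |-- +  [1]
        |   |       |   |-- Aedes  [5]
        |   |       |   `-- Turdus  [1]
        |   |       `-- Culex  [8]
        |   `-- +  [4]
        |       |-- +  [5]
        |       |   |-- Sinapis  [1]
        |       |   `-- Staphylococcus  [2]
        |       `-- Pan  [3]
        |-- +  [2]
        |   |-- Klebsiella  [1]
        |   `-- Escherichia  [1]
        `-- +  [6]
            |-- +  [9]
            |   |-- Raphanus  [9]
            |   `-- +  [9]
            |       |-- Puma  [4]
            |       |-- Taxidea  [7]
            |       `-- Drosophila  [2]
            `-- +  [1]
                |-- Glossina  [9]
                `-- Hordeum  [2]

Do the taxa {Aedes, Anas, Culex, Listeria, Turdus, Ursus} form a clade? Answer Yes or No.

The most recent common ancestor of these taxa subtends ((Anas,Ursus,Listeria),((Aedes,Turdus),Culex)).
That clade has exactly 6 tips — every listed taxon and nothing else — so the group is monophyletic.

Yes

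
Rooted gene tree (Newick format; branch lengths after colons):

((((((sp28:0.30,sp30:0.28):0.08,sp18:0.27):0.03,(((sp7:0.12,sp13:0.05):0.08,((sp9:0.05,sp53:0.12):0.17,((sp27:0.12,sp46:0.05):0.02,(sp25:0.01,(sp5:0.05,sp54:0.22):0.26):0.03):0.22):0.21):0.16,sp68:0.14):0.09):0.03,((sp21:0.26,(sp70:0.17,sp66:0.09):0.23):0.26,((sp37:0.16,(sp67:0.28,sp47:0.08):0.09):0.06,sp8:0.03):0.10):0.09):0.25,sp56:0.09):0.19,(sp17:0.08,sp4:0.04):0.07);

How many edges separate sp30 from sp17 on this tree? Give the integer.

8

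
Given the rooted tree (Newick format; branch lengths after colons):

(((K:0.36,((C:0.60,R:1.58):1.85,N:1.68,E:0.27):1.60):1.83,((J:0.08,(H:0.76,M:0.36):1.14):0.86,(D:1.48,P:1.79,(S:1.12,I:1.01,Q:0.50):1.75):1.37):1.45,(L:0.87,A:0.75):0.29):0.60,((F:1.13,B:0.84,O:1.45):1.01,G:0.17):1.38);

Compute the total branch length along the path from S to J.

The path runs S → … → MRCA → … → J; the MRCA is the node subtending ((J,(H,M)),(D,P,(S,I,Q))).
Branch lengths along that path: 1.12 + 1.75 + 1.37 + 0.86 + 0.08 = 5.18.

5.18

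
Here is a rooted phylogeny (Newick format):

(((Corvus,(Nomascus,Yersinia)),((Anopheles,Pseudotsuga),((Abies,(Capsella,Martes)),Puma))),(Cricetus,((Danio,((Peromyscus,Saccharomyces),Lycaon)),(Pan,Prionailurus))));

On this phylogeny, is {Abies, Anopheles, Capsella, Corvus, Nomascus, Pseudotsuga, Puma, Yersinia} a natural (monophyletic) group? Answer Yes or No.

The MRCA of the listed taxa subtends ((Corvus,(Nomascus,Yersinia)),((Anopheles,Pseudotsuga),((Abies,(Capsella,Martes)),Puma))).
That clade also contains Martes, which is not in the proposed group, so the group is not monophyletic.

No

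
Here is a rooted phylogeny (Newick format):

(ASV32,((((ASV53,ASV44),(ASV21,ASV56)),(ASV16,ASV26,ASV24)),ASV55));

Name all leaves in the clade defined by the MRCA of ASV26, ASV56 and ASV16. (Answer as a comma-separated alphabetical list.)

ASV16, ASV21, ASV24, ASV26, ASV44, ASV53, ASV56

Tracing ASV26: it sits inside (ASV16,ASV26,ASV24).
Tracing ASV56: it sits inside (ASV21,ASV56).
Tracing ASV16: it sits inside (ASV16,ASV26,ASV24).
The smallest clade enclosing all 3 is (((ASV53,ASV44),(ASV21,ASV56)),(ASV16,ASV26,ASV24)); the answer is its 7 terminal taxa in alphabetical order.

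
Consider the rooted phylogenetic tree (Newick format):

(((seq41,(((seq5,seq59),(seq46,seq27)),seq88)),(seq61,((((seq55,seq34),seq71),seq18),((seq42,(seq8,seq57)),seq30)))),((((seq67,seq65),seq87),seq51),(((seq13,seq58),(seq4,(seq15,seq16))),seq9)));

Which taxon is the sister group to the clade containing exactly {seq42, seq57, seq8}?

seq30

The clade containing exactly {seq42, seq57, seq8} attaches to the tree at the node subtending ((seq42,(seq8,seq57)),seq30).
The other lineage descending from that same node — the sister group — is the single tip seq30.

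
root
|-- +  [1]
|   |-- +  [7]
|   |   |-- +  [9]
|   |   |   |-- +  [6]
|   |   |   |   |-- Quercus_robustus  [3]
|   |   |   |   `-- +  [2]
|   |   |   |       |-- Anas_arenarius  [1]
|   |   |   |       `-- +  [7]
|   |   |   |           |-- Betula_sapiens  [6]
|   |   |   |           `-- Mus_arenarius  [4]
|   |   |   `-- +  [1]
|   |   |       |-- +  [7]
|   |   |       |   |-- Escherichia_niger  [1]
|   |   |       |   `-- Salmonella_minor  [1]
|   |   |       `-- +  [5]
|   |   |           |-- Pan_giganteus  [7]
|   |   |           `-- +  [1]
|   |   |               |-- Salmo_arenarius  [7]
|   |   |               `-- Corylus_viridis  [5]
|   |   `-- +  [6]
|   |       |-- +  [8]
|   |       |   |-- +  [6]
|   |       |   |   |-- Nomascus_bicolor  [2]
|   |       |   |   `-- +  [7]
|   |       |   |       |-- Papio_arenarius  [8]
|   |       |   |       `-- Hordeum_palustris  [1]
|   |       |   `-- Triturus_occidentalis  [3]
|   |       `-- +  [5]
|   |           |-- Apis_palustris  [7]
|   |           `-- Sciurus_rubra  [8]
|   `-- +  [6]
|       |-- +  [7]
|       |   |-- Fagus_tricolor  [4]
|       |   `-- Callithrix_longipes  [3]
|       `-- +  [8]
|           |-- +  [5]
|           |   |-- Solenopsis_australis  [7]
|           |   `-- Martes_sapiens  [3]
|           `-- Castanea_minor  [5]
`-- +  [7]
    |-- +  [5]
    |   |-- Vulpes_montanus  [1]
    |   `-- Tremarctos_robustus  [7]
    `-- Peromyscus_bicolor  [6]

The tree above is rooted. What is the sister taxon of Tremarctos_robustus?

Vulpes_montanus

Tremarctos_robustus attaches to the tree at the node subtending (Vulpes_montanus,Tremarctos_robustus).
The other lineage descending from that same node — the sister group — is the single tip Vulpes_montanus.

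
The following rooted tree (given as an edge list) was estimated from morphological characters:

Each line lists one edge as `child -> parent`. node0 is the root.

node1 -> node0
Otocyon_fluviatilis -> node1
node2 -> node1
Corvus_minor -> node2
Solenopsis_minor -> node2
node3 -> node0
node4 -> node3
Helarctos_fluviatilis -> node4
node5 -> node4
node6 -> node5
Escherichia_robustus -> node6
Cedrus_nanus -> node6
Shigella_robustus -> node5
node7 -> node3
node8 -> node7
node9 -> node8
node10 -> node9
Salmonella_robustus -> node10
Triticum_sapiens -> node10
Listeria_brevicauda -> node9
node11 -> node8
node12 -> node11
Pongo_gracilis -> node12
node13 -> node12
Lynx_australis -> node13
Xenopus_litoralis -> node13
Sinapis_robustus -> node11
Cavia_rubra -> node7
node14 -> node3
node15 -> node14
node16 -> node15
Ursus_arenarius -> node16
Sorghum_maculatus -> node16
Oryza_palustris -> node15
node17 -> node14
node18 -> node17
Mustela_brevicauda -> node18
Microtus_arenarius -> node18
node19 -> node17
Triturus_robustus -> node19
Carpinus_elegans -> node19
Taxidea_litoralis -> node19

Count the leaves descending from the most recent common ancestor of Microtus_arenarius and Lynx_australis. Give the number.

20

The MRCA of Microtus_arenarius and Lynx_australis is the node subtending ((Helarctos_fluviatilis,((Escherichia_robustus,Cedrus_nanus),Shigella_robustus)),((((Salmonella_robustus,Triticum_sapiens),Listeria_brevicauda),((Pongo_gracilis,(Lynx_australis,Xenopus_litoralis)),Sinapis_robustus)),Cavia_rubra),(((Ursus_arenarius,Sorghum_maculatus),Oryza_palustris),((Mustela_brevicauda,Microtus_arenarius),(Triturus_robustus,Carpinus_elegans,Taxidea_litoralis)))).
That clade contains 20 terminal taxa: Carpinus_elegans, Cavia_rubra, Cedrus_nanus, Escherichia_robustus, Helarctos_fluviatilis, Listeria_brevicauda, Lynx_australis, Microtus_arenarius, Mustela_brevicauda, Oryza_palustris, Pongo_gracilis, Salmonella_robustus, Shigella_robustus, Sinapis_robustus, Sorghum_maculatus, Taxidea_litoralis, Triticum_sapiens, Triturus_robustus, Ursus_arenarius, Xenopus_litoralis.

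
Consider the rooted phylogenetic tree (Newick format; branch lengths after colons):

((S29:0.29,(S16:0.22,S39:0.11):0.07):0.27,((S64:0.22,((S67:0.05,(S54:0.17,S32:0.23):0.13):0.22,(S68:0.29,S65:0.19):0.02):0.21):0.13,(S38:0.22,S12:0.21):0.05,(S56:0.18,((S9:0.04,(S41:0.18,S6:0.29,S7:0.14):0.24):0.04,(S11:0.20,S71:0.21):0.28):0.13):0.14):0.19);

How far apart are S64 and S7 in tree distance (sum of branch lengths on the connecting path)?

The path runs S64 → … → MRCA → … → S7; the MRCA is the node subtending ((S64,((S67,(S54,S32)),(S68,S65))),(S38,S12),(S56,((S9,(S41,S6,S7)),(S11,S71)))).
Branch lengths along that path: 0.22 + 0.13 + 0.14 + 0.13 + 0.04 + 0.24 + 0.14 = 1.04.

1.04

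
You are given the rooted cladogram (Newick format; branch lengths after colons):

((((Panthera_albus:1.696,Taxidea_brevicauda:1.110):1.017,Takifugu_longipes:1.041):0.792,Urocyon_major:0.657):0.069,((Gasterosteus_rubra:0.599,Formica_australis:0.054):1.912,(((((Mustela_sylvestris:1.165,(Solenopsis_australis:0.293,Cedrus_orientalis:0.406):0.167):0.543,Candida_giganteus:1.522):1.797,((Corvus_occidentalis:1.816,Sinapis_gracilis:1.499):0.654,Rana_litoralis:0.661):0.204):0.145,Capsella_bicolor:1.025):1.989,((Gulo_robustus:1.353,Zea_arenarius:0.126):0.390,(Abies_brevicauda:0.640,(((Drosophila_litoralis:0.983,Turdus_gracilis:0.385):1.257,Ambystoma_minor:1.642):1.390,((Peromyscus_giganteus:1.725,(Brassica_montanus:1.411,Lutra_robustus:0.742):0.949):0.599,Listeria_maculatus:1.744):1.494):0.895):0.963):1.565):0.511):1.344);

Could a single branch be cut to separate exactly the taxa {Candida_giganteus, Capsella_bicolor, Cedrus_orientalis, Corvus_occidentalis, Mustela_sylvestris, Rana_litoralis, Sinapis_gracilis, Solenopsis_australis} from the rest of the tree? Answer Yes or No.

Yes

The most recent common ancestor of these taxa subtends ((((Mustela_sylvestris,(Solenopsis_australis,Cedrus_orientalis)),Candida_giganteus),((Corvus_occidentalis,Sinapis_gracilis),Rana_litoralis)),Capsella_bicolor).
That clade has exactly 8 tips — every listed taxon and nothing else — so the group is monophyletic.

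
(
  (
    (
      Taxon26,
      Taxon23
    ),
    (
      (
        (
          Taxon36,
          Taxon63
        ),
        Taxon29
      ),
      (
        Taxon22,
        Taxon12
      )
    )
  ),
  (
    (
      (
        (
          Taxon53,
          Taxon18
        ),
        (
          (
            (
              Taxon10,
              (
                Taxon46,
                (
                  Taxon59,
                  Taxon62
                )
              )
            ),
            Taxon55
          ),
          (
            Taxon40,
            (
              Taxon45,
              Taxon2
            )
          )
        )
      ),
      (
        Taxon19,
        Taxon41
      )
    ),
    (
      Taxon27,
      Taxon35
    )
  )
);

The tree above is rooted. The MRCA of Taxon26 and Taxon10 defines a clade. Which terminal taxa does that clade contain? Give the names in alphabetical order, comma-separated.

Taxon10, Taxon12, Taxon18, Taxon19, Taxon2, Taxon22, Taxon23, Taxon26, Taxon27, Taxon29, Taxon35, Taxon36, Taxon40, Taxon41, Taxon45, Taxon46, Taxon53, Taxon55, Taxon59, Taxon62, Taxon63

Tracing Taxon26: it sits inside (Taxon26,Taxon23).
Tracing Taxon10: it sits inside (Taxon10,(Taxon46,(Taxon59,Taxon62))).
The smallest clade enclosing both is the whole tree (their MRCA is the root), so the answer is all 21 tips in alphabetical order.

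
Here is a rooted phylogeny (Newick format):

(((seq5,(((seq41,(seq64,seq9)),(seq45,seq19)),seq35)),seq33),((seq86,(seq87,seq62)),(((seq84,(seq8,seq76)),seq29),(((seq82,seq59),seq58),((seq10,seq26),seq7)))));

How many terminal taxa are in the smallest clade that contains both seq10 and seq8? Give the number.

The MRCA of seq10 and seq8 is the node subtending (((seq84,(seq8,seq76)),seq29),(((seq82,seq59),seq58),((seq10,seq26),seq7))).
That clade contains 10 terminal taxa: seq10, seq26, seq29, seq58, seq59, seq7, seq76, seq8, seq82, seq84.

10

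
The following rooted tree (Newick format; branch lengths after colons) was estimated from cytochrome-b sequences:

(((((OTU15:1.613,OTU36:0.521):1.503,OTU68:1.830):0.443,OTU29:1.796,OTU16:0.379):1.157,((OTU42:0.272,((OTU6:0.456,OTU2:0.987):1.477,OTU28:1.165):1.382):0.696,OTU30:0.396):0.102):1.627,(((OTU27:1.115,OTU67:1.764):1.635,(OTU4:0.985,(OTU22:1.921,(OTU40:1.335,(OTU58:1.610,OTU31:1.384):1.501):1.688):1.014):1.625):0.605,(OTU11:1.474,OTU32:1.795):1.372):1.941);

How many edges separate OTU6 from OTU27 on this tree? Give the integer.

10

The MRCA of OTU6 and OTU27 is the root of the tree.
From OTU6 up to that node: 6 branches. From OTU27 up to the same node: 4 branches. Total: 6 + 4 = 10.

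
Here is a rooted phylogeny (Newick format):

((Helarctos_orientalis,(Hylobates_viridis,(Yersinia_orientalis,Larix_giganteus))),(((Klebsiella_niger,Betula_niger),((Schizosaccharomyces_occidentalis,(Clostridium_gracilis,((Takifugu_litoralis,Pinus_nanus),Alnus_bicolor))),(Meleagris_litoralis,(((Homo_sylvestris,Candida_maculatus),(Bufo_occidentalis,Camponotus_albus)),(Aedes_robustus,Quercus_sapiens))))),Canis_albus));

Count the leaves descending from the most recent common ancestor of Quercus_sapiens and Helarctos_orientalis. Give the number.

19

The MRCA of Quercus_sapiens and Helarctos_orientalis is the root, so the clade is the entire tree.
That clade contains 19 terminal taxa: Aedes_robustus, Alnus_bicolor, Betula_niger, Bufo_occidentalis, Camponotus_albus, Candida_maculatus, Canis_albus, Clostridium_gracilis, Helarctos_orientalis, Homo_sylvestris, Hylobates_viridis, Klebsiella_niger, Larix_giganteus, Meleagris_litoralis, Pinus_nanus, Quercus_sapiens, Schizosaccharomyces_occidentalis, Takifugu_litoralis, Yersinia_orientalis.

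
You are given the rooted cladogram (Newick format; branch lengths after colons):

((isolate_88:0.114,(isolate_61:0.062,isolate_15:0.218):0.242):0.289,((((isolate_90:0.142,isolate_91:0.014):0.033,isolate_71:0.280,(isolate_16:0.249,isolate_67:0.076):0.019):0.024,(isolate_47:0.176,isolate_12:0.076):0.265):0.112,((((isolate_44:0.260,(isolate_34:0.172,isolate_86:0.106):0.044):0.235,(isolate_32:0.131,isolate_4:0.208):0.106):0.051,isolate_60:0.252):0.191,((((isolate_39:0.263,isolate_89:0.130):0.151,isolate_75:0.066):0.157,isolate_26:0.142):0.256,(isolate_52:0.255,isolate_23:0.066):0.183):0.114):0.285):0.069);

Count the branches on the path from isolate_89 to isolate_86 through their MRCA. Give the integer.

The MRCA of isolate_89 and isolate_86 is the node subtending ((((isolate_44,(isolate_34,isolate_86)),(isolate_32,isolate_4)),isolate_60),((((isolate_39,isolate_89),isolate_75),isolate_26),(isolate_52,isolate_23))).
From isolate_89 up to that node: 5 branches. From isolate_86 up to the same node: 5 branches. Total: 5 + 5 = 10.

10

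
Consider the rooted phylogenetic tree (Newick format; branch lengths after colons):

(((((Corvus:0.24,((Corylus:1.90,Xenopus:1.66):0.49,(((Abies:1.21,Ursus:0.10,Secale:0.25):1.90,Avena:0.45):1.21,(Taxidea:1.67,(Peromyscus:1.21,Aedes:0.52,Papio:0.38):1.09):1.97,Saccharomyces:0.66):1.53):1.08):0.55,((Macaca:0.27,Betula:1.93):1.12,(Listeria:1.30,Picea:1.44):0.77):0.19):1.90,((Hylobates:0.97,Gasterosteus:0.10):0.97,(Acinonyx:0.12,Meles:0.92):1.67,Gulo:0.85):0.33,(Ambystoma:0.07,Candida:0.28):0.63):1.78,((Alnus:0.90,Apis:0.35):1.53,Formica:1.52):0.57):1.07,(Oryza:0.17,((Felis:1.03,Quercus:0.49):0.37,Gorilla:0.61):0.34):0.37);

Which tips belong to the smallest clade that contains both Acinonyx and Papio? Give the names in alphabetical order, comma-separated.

Abies, Acinonyx, Aedes, Ambystoma, Avena, Betula, Candida, Corvus, Corylus, Gasterosteus, Gulo, Hylobates, Listeria, Macaca, Meles, Papio, Peromyscus, Picea, Saccharomyces, Secale, Taxidea, Ursus, Xenopus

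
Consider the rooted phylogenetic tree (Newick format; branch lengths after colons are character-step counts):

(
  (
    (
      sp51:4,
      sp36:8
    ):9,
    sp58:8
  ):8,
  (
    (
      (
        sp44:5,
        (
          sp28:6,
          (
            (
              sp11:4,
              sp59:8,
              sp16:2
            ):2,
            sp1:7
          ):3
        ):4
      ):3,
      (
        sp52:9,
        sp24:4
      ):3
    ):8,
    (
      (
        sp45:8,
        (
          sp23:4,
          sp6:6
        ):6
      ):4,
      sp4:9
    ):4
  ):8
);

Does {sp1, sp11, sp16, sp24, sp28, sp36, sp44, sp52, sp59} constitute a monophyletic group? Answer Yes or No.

The MRCA of the listed taxa is the root, so the smallest clade containing them is the whole tree.
That clade also contains sp23, sp4, sp45, sp51, sp58, sp6, which are not in the proposed group, so the group is not monophyletic.

No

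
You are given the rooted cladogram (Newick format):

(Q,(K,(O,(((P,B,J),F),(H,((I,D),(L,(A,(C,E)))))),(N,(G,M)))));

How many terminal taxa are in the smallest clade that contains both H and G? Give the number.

15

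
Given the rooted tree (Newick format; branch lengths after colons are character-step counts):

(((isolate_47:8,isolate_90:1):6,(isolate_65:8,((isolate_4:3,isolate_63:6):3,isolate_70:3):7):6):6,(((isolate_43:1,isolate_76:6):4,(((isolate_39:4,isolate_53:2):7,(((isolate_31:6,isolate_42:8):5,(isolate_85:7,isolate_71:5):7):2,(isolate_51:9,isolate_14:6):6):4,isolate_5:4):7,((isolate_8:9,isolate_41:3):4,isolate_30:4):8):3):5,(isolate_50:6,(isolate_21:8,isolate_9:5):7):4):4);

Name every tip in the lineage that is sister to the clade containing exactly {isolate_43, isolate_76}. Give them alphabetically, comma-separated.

The clade containing exactly {isolate_43, isolate_76} attaches to the tree at the node subtending ((isolate_43,isolate_76),(((isolate_39,isolate_53),(((isolate_31,isolate_42),(isolate_85,isolate_71)),(isolate_51,isolate_14)),isolate_5),((isolate_8,isolate_41),isolate_30))).
The other lineage descending from that same node — the sister group — is (((isolate_39,isolate_53),(((isolate_31,isolate_42),(isolate_85,isolate_71)),(isolate_51,isolate_14)),isolate_5),((isolate_8,isolate_41),isolate_30)); its 12 tips in alphabetical order are the answer.

isolate_14, isolate_30, isolate_31, isolate_39, isolate_41, isolate_42, isolate_5, isolate_51, isolate_53, isolate_71, isolate_8, isolate_85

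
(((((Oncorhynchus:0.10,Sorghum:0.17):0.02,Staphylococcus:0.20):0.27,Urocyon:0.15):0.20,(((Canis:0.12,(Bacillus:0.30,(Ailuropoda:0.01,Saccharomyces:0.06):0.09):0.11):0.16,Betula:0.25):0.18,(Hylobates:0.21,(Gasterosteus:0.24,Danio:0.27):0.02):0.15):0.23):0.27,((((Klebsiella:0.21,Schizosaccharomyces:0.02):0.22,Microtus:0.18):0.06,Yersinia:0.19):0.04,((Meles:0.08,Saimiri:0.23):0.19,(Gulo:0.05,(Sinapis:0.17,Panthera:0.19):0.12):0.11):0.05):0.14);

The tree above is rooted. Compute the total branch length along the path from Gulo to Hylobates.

The path runs Gulo → … → MRCA → … → Hylobates; the MRCA is the root of the tree.
Branch lengths along that path: 0.05 + 0.11 + 0.05 + 0.14 + 0.27 + 0.23 + 0.15 + 0.21 = 1.21.

1.21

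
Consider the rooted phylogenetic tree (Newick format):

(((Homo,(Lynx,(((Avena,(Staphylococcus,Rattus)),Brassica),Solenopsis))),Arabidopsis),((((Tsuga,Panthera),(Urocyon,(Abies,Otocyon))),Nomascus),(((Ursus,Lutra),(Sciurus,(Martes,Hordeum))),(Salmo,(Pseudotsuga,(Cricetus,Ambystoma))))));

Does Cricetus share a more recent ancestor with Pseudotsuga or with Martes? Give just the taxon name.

The MRCA of Cricetus and Pseudotsuga subtends (Pseudotsuga,(Cricetus,Ambystoma)) (3 taxa).
The MRCA of Cricetus and Martes subtends (((Ursus,Lutra),(Sciurus,(Martes,Hordeum))),(Salmo,(Pseudotsuga,(Cricetus,Ambystoma)))) (9 taxa).
The first is nested inside the second, so Cricetus shares a more recent common ancestor with Pseudotsuga.

Pseudotsuga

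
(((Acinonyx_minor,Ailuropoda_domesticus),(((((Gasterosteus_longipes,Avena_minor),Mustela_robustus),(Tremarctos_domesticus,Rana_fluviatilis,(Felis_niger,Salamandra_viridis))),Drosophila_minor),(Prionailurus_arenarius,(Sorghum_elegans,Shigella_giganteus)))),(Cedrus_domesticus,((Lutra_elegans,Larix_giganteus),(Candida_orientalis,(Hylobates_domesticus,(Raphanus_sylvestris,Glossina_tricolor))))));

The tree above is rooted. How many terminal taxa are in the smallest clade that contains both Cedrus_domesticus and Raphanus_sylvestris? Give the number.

The MRCA of Cedrus_domesticus and Raphanus_sylvestris is the node subtending (Cedrus_domesticus,((Lutra_elegans,Larix_giganteus),(Candida_orientalis,(Hylobates_domesticus,(Raphanus_sylvestris,Glossina_tricolor))))).
That clade contains 7 terminal taxa: Candida_orientalis, Cedrus_domesticus, Glossina_tricolor, Hylobates_domesticus, Larix_giganteus, Lutra_elegans, Raphanus_sylvestris.

7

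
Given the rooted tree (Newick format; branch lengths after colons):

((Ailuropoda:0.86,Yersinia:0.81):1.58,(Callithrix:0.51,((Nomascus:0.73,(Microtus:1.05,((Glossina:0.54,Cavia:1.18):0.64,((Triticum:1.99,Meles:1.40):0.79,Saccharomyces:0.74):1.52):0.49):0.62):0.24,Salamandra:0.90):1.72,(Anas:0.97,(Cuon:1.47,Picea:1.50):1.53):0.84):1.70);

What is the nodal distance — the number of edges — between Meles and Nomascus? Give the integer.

The MRCA of Meles and Nomascus is the node subtending (Nomascus,(Microtus,((Glossina,Cavia),((Triticum,Meles),Saccharomyces)))).
From Meles up to that node: 5 branches. From Nomascus up to the same node: 1 branch. Total: 5 + 1 = 6.

6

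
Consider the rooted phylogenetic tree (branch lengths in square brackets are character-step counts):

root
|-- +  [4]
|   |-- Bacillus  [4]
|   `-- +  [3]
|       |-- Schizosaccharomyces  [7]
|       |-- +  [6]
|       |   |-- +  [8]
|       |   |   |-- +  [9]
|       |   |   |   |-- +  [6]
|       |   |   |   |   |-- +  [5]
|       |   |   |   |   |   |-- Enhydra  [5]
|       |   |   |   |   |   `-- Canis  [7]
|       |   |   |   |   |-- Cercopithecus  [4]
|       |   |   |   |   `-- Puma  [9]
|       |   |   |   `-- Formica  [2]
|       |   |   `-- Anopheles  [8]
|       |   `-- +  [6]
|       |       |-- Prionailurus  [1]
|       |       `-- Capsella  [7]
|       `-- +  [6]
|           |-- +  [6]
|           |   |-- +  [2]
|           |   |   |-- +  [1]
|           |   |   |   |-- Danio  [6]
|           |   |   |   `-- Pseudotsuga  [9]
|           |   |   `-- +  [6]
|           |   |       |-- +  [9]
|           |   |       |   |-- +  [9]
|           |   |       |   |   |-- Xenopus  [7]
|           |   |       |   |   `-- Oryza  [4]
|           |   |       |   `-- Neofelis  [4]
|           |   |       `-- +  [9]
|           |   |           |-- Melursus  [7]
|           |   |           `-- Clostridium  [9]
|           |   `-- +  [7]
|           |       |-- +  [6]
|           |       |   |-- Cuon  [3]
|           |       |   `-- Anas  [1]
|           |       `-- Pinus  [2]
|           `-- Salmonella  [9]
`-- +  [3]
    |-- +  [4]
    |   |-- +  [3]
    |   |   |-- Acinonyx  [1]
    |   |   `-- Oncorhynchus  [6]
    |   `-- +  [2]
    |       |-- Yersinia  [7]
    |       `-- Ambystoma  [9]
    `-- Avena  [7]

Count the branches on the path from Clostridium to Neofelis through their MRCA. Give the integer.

4

The MRCA of Clostridium and Neofelis is the node subtending (((Xenopus,Oryza),Neofelis),(Melursus,Clostridium)).
From Clostridium up to that node: 2 branches. From Neofelis up to the same node: 2 branches. Total: 2 + 2 = 4.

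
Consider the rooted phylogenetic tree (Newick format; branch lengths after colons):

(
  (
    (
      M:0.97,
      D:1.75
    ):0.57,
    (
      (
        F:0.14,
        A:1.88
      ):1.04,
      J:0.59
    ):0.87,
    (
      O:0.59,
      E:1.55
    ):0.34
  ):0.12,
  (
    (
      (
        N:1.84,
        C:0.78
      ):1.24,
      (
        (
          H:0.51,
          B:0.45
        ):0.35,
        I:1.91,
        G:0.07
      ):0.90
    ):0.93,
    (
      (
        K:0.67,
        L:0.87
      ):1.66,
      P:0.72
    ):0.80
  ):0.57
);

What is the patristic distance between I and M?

The path runs I → … → MRCA → … → M; the MRCA is the root of the tree.
Branch lengths along that path: 1.91 + 0.90 + 0.93 + 0.57 + 0.12 + 0.57 + 0.97 = 5.97.

5.97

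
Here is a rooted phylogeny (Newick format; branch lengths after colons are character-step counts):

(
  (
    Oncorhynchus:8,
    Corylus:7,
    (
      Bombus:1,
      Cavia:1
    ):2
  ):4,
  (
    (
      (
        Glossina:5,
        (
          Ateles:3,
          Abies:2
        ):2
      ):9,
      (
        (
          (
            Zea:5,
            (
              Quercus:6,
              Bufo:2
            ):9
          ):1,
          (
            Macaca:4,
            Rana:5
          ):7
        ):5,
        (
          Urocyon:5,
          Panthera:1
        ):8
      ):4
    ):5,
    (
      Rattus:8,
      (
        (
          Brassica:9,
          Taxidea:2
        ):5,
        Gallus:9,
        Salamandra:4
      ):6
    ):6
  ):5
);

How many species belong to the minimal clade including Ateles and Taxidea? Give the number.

The MRCA of Ateles and Taxidea is the node subtending (((Glossina,(Ateles,Abies)),(((Zea,(Quercus,Bufo)),(Macaca,Rana)),(Urocyon,Panthera))),(Rattus,((Brassica,Taxidea),Gallus,Salamandra))).
That clade contains 15 terminal taxa: Abies, Ateles, Brassica, Bufo, Gallus, Glossina, Macaca, Panthera, Quercus, Rana, Rattus, Salamandra, Taxidea, Urocyon, Zea.

15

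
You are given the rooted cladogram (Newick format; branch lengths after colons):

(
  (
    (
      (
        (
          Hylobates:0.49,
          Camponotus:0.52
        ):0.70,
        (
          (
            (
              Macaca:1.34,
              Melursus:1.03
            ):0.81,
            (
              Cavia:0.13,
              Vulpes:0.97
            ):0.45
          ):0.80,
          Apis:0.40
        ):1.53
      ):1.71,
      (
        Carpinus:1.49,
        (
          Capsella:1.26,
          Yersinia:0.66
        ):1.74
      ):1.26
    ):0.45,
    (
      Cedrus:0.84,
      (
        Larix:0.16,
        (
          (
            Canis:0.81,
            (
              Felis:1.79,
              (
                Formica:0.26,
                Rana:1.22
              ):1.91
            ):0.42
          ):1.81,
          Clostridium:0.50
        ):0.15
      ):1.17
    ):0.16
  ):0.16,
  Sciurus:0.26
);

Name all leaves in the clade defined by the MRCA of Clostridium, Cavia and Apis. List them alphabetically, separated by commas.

Apis, Camponotus, Canis, Capsella, Carpinus, Cavia, Cedrus, Clostridium, Felis, Formica, Hylobates, Larix, Macaca, Melursus, Rana, Vulpes, Yersinia

Tracing Clostridium: it sits inside ((Canis,(Felis,(Formica,Rana))),Clostridium).
Tracing Cavia: it sits inside (Cavia,Vulpes).
Tracing Apis: it sits inside (((Macaca,Melursus),(Cavia,Vulpes)),Apis).
The smallest clade enclosing all 3 is ((((Hylobates,Camponotus),(((Macaca,Melursus),(Cavia,Vulpes)),Apis)),(Carpinus,(Capsella,Yersinia))),(Cedrus,(Larix,((Canis,(Felis,(Formica,Rana))),Clostridium)))); the answer is its 17 terminal taxa in alphabetical order.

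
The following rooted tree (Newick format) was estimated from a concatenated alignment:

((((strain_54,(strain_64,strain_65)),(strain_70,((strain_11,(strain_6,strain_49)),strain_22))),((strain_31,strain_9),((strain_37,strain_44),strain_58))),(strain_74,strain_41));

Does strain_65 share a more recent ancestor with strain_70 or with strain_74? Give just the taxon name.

The MRCA of strain_65 and strain_70 subtends ((strain_54,(strain_64,strain_65)),(strain_70,((strain_11,(strain_6,strain_49)),strain_22))) (8 taxa).
The MRCA of strain_65 and strain_74 is the root, subtending the entire tree (15 taxa).
The first is nested inside the second, so strain_65 shares a more recent common ancestor with strain_70.

strain_70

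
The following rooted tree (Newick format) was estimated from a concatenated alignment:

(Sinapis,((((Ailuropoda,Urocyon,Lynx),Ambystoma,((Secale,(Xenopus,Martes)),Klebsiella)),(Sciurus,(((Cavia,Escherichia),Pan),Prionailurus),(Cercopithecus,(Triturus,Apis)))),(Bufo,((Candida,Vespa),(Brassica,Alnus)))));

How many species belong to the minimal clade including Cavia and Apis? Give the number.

The MRCA of Cavia and Apis is the node subtending (Sciurus,(((Cavia,Escherichia),Pan),Prionailurus),(Cercopithecus,(Triturus,Apis))).
That clade contains 8 terminal taxa: Apis, Cavia, Cercopithecus, Escherichia, Pan, Prionailurus, Sciurus, Triturus.

8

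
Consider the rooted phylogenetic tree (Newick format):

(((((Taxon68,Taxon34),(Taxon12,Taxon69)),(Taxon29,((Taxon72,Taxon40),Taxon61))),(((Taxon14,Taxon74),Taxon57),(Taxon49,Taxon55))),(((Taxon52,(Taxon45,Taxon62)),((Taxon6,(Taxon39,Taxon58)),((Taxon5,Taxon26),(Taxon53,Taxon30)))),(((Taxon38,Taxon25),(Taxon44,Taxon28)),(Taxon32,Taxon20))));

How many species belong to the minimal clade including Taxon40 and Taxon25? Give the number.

The MRCA of Taxon40 and Taxon25 is the root, so the clade is the entire tree.
That clade contains 29 terminal taxa: Taxon12, Taxon14, Taxon20, Taxon25, Taxon26, Taxon28, Taxon29, Taxon30, Taxon32, Taxon34, Taxon38, Taxon39, Taxon40, Taxon44, Taxon45, Taxon49, Taxon5, Taxon52, Taxon53, Taxon55, Taxon57, Taxon58, Taxon6, Taxon61, Taxon62, Taxon68, Taxon69, Taxon72, Taxon74.

29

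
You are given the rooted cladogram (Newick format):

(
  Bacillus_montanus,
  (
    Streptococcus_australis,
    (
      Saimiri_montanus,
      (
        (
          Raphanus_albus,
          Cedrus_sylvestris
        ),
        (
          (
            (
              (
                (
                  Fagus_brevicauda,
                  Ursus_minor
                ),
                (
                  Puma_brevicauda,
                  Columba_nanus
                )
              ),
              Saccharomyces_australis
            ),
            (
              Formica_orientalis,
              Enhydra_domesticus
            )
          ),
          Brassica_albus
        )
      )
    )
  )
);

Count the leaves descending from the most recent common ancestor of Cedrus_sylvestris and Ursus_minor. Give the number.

10

The MRCA of Cedrus_sylvestris and Ursus_minor is the node subtending ((Raphanus_albus,Cedrus_sylvestris),(((((Fagus_brevicauda,Ursus_minor),(Puma_brevicauda,Columba_nanus)),Saccharomyces_australis),(Formica_orientalis,Enhydra_domesticus)),Brassica_albus)).
That clade contains 10 terminal taxa: Brassica_albus, Cedrus_sylvestris, Columba_nanus, Enhydra_domesticus, Fagus_brevicauda, Formica_orientalis, Puma_brevicauda, Raphanus_albus, Saccharomyces_australis, Ursus_minor.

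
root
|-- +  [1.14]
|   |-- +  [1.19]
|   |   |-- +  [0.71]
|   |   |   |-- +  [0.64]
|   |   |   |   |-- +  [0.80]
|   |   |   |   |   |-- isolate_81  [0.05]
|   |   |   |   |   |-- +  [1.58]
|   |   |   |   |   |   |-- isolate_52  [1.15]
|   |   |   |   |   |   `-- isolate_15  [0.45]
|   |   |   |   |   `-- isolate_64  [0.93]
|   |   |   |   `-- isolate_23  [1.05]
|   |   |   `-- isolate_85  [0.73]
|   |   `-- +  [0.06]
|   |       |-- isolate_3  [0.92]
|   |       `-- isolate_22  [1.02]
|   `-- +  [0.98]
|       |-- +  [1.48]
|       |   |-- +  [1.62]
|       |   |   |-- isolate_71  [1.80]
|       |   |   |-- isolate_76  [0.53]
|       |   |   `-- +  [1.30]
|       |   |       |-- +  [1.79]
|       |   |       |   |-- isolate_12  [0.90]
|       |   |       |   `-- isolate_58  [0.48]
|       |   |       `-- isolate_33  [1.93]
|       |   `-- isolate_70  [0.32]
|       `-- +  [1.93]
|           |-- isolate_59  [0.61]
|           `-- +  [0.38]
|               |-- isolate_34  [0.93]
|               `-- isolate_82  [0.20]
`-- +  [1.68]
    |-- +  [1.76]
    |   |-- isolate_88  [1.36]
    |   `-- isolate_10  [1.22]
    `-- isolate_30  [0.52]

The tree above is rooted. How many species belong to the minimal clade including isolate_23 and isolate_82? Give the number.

17

The MRCA of isolate_23 and isolate_82 is the node subtending (((((isolate_81,(isolate_52,isolate_15),isolate_64),isolate_23),isolate_85),(isolate_3,isolate_22)),(((isolate_71,isolate_76,((isolate_12,isolate_58),isolate_33)),isolate_70),(isolate_59,(isolate_34,isolate_82)))).
That clade contains 17 terminal taxa: isolate_12, isolate_15, isolate_22, isolate_23, isolate_3, isolate_33, isolate_34, isolate_52, isolate_58, isolate_59, isolate_64, isolate_70, isolate_71, isolate_76, isolate_81, isolate_82, isolate_85.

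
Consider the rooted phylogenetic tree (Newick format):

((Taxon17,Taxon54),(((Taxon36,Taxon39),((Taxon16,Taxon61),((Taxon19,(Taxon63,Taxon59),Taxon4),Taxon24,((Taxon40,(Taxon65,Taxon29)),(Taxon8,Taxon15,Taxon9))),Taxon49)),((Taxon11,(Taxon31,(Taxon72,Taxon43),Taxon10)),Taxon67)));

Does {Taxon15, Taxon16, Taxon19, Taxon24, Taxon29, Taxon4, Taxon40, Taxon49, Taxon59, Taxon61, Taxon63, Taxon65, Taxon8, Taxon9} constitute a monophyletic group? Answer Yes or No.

Yes

The most recent common ancestor of these taxa subtends ((Taxon16,Taxon61),((Taxon19,(Taxon63,Taxon59),Taxon4),Taxon24,((Taxon40,(Taxon65,Taxon29)),(Taxon8,Taxon15,Taxon9))),Taxon49).
That clade has exactly 14 tips — every listed taxon and nothing else — so the group is monophyletic.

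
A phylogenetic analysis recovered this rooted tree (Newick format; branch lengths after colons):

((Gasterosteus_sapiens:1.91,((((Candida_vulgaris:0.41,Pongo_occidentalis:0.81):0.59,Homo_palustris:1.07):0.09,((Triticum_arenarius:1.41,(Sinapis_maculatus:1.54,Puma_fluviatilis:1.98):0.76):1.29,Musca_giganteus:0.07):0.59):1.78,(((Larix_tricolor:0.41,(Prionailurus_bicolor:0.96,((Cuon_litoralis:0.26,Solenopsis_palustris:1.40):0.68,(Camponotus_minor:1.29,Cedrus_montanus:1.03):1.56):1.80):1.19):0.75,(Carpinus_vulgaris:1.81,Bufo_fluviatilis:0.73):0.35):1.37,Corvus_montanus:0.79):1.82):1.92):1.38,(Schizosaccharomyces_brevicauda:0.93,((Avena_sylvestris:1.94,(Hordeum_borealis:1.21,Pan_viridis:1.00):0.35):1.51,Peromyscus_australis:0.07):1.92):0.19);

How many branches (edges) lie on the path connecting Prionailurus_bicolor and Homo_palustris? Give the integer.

The MRCA of Prionailurus_bicolor and Homo_palustris is the node subtending ((((Candida_vulgaris,Pongo_occidentalis),Homo_palustris),((Triticum_arenarius,(Sinapis_maculatus,Puma_fluviatilis)),Musca_giganteus)),(((Larix_tricolor,(Prionailurus_bicolor,((Cuon_litoralis,Solenopsis_palustris),(Camponotus_minor,Cedrus_montanus)))),(Carpinus_vulgaris,Bufo_fluviatilis)),Corvus_montanus)).
From Prionailurus_bicolor up to that node: 5 branches. From Homo_palustris up to the same node: 3 branches. Total: 5 + 3 = 8.

8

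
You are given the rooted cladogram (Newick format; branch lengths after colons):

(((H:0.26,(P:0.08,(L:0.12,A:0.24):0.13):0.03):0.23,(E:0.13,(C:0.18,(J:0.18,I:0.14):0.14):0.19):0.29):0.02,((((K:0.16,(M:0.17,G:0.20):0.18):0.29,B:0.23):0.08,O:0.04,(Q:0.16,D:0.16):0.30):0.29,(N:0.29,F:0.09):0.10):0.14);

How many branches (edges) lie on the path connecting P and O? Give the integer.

The MRCA of P and O is the root of the tree.
From P up to that node: 4 branches. From O up to the same node: 3 branches. Total: 4 + 3 = 7.

7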